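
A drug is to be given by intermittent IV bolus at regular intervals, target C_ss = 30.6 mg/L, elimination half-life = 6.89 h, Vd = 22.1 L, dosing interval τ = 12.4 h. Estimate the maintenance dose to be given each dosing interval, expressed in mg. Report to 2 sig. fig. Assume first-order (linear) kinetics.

840 mg

k = ln2 / t½ = 0.693147 / 6.89 = 0.1006 h⁻¹
CL = k × Vd = 0.1006 × 22.1 = 2.223 L/h
At steady state, Dose/τ = Css × CL.
Dose = Css × CL × τ = 30.6 × 2.223 × 12.4 = 843.5 mg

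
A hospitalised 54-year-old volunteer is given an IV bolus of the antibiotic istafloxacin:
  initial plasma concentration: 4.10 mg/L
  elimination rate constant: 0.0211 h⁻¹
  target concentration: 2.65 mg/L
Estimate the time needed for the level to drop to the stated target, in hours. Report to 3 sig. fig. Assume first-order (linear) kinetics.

20.7 h

t = ln(C₀ / C) / k = ln(4.100 / 2.65) / 0.02110
  = ln(1.547) / 0.02110 = 0.4363 / 0.02110 = 20.68 h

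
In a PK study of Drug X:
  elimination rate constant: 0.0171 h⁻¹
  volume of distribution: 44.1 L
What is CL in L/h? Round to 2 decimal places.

CL = k × Vd = 0.0171 × 44.1 = 0.7541 L/h

0.75 L/h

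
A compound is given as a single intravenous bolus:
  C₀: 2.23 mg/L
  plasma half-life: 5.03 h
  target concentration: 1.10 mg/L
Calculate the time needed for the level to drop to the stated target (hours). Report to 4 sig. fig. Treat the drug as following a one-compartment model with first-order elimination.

5.128 h

k = ln2 / t½ = 0.693147 / 5.03 = 0.1378 h⁻¹
t = ln(C₀ / C) / k = ln(2.230 / 1.10) / 0.1378
  = ln(2.027) / 0.1378 = 0.7066 / 0.1378 = 5.128 h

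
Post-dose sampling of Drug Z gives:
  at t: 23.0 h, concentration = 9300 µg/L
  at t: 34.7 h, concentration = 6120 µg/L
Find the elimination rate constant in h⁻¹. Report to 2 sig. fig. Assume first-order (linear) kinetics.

k = ln(C₁/C₂) / (t₂ − t₁) = ln(9300/6120) / (34.7 − 23.0)
  = 0.4185 / 11.70 = 0.03577 h⁻¹

0.036 h⁻¹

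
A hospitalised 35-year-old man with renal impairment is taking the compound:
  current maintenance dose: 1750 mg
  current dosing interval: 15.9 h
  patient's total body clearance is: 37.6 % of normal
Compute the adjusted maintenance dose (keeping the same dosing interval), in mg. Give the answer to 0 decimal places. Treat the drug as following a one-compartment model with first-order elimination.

658 mg

To keep the same average steady-state level, dosing rate must scale with clearance.
CL ratio = 37.6 / 100 = 0.3760
New dose (same interval) = 1750 × 0.3760 = 658.0 mg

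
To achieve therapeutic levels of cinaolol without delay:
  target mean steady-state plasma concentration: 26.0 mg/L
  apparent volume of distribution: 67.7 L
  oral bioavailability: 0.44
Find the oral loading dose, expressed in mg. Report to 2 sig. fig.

LD = Css × Vd / F = 26.0 × 67.7 / 0.44 = 4000 mg

4000 mg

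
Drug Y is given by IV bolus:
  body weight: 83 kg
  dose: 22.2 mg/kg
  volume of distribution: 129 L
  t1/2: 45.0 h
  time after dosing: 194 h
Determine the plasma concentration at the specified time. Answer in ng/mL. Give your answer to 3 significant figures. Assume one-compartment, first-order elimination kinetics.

Total dose = 22.2 × 83 = 1843 mg
C₀ = Dose / Vd = 1843 / 129 = 14.29 mg/L
k = ln2 / t½ = 0.693147 / 45.0 = 0.01540 h⁻¹
C = C₀ · e^(−k·t) = 14.29 × e^(−0.01540 × 194)
  = 14.29 × 0.05041 = 0.7204 mg/L
Convert: 0.7204 mg/L × 1000 = 720.4 ng/mL

720 ng/mL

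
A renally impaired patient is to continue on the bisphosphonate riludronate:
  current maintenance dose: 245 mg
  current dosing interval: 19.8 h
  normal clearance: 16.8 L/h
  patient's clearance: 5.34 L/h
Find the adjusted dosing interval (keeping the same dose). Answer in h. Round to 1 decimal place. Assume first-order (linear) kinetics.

To keep the same average steady-state level, dosing rate must scale with clearance.
CL ratio = 5.34 / 16.8 = 0.3179
New interval (same dose) = 19.8 / 0.3179 = 62.28 h

62.3 h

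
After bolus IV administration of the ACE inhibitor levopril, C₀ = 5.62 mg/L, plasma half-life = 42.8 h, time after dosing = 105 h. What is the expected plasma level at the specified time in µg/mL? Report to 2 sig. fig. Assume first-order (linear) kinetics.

1.0 µg/mL

k = ln2 / t½ = 0.693147 / 42.8 = 0.01620 h⁻¹
C = C₀ · e^(−k·t) = 5.620 × e^(−0.01620 × 105)
  = 5.620 × 0.1825 = 1.026 mg/L
(1.026 mg/L = 1.026 µg/mL)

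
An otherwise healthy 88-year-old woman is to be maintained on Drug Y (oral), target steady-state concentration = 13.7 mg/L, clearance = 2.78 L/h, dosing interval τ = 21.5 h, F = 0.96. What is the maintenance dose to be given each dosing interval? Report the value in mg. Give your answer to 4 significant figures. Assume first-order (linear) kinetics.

853.0 mg

At steady state, F × (Dose/τ) = Css × CL.
Dose = Css × CL × τ / F = 13.7 × 2.780 × 21.5 / 0.96 = 853.0 mg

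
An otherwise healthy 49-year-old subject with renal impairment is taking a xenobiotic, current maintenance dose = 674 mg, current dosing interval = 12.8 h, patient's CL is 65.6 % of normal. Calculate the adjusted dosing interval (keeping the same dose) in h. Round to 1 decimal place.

To keep the same average steady-state level, dosing rate must scale with clearance.
CL ratio = 65.6 / 100 = 0.6560
New interval (same dose) = 12.8 / 0.6560 = 19.51 h

19.5 h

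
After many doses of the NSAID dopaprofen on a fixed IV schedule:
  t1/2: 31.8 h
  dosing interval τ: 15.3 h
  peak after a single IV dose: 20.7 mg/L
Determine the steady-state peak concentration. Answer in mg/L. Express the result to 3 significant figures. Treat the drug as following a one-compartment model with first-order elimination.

k = ln2 / t½ = 0.693147 / 31.8 = 0.02180 h⁻¹
e^(−kτ) = e^(−0.02180 × 15.3) = 0.7164
Accumulation ratio R = 1 / (1 − e^(−kτ)) = 1 / (1 − 0.7164) = 3.526
Steady-state peak = C₀ × R = 20.7 × 3.526 = 72.99 mg/L

73.0 mg/L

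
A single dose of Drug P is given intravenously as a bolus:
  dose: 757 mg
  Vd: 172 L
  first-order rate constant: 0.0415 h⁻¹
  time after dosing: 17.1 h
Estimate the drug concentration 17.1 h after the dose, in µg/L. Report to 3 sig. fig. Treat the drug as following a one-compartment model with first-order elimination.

C₀ = Dose / Vd = 757.0 / 172 = 4.401 mg/L
C = C₀ · e^(−k·t) = 4.401 × e^(−0.04150 × 17.1)
  = 4.401 × 0.4918 = 2.164 mg/L
Convert: 2.164 mg/L × 1000 = 2164 µg/L

2160 µg/L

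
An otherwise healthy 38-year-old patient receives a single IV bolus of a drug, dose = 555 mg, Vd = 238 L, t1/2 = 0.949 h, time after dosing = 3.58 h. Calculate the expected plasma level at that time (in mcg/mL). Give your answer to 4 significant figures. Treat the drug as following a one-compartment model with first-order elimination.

0.1707 mcg/mL

C₀ = Dose / Vd = 555.0 / 238 = 2.332 mg/L
k = ln2 / t½ = 0.693147 / 0.949 = 0.7304 h⁻¹
C = C₀ · e^(−k·t) = 2.332 × e^(−0.7304 × 3.58)
  = 2.332 × 0.07318 = 0.1707 mg/L
(0.1707 mg/L = 0.1707 mcg/mL)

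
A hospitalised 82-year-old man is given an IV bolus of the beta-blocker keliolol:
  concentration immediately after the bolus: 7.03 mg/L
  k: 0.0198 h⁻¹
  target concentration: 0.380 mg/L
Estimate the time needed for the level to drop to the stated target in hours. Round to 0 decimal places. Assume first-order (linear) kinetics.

147 h

t = ln(C₀ / C) / k = ln(7.030 / 0.380) / 0.01980
  = ln(18.50) / 0.01980 = 2.918 / 0.01980 = 147.4 h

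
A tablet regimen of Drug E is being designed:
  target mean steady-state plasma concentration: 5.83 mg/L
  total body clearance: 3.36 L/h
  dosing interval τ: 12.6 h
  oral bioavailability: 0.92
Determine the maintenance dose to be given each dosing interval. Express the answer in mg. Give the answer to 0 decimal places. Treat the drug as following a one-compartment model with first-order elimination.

268 mg

At steady state, F × (Dose/τ) = Css × CL.
Dose = Css × CL × τ / F = 5.83 × 3.360 × 12.6 / 0.92 = 268.3 mg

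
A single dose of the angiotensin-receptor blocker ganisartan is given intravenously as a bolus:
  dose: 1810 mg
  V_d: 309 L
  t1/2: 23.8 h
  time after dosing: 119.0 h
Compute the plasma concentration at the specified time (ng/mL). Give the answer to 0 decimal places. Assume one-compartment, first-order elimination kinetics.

183 ng/mL

C₀ = Dose / Vd = 1810 / 309 = 5.858 mg/L
k = ln2 / t½ = 0.693147 / 23.8 = 0.02912 h⁻¹
t / t½ = 119.0 / 23.8 = 5 half-lives
C = C₀ × (1/2)^5 = 5.858 × 0.03125 = 0.1831 mg/L
Convert: 0.1831 mg/L × 1000 = 183.1 ng/mL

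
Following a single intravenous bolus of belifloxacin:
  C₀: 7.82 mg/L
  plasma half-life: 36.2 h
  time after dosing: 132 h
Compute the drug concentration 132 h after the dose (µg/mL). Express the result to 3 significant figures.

0.624 µg/mL

k = ln2 / t½ = 0.693147 / 36.2 = 0.01915 h⁻¹
C = C₀ · e^(−k·t) = 7.820 × e^(−0.01915 × 132)
  = 7.820 × 0.07983 = 0.6243 mg/L
(0.6243 mg/L = 0.6243 µg/mL)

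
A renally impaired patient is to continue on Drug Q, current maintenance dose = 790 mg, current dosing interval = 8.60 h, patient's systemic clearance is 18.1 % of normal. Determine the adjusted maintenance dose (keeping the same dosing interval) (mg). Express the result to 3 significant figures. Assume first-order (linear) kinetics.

143 mg

To keep the same average steady-state level, dosing rate must scale with clearance.
CL ratio = 18.1 / 100 = 0.1810
New dose (same interval) = 790 × 0.1810 = 143.0 mg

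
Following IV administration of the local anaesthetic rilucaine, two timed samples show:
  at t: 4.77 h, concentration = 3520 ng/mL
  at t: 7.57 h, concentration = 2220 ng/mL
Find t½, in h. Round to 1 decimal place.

k = ln(C₁/C₂) / (t₂ − t₁) = ln(3520/2220) / (7.57 − 4.77)
  = 0.4610 / 2.800 = 0.1646 h⁻¹
t½ = ln2 / k = 0.693147 / 0.1646 = 4.211 h

4.2 h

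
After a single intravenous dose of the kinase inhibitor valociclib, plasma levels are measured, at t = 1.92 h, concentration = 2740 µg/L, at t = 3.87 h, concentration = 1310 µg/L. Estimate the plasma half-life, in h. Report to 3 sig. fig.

k = ln(C₁/C₂) / (t₂ − t₁) = ln(2740/1310) / (3.87 − 1.92)
  = 0.7379 / 1.950 = 0.3784 h⁻¹
t½ = ln2 / k = 0.693147 / 0.3784 = 1.832 h

1.83 h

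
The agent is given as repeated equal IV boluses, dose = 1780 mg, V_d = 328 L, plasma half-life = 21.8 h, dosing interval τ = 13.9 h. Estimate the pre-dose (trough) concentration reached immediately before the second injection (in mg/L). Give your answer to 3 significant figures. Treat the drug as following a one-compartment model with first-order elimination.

C₀ per dose = Dose / Vd = 1780 / 328 = 5.427 mg/L
k = ln2 / t½ = 0.693147 / 21.8 = 0.03180 h⁻¹
Fraction remaining after one interval: r = e^(−kτ) = e^(−0.03180 × 13.9) = 0.6427
Before dose 2, 1 dose has been given (aged 1τ).
C_trough = C₀ × r = 5.427 × 0.6427 = 3.488 mg/L

3.49 mg/L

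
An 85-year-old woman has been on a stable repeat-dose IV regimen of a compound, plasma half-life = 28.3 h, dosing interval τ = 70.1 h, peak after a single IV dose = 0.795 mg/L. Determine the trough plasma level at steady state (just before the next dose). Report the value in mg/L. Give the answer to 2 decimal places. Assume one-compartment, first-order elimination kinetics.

k = ln2 / t½ = 0.693147 / 28.3 = 0.02449 h⁻¹
e^(−kτ) = e^(−0.02449 × 70.1) = 0.1796
Accumulation ratio R = 1 / (1 − e^(−kτ)) = 1 / (1 − 0.1796) = 1.219
Steady-state trough = C₀ × R × e^(−kτ) = 0.795 × 1.219 × 0.1796 = 0.1741 mg/L

0.17 mg/L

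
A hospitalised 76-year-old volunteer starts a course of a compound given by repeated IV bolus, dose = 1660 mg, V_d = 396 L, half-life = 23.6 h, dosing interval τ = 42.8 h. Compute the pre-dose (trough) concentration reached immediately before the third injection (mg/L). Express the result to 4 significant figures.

C₀ per dose = Dose / Vd = 1660 / 396 = 4.192 mg/L
k = ln2 / t½ = 0.693147 / 23.6 = 0.02937 h⁻¹
Fraction remaining after one interval: r = e^(−kτ) = e^(−0.02937 × 42.8) = 0.2845
Before dose 3, 2 doses have been given (aged 1τ, 2τ).
C_trough = C₀ × (r + r²) = 4.192 × (0.2845 + 0.08094) = 1.532 mg/L

1.532 mg/L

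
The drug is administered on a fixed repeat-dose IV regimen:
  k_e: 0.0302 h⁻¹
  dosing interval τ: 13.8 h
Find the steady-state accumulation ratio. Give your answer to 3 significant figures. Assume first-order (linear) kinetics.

e^(−kτ) = e^(−0.03020 × 13.8) = 0.6592
Accumulation ratio R = 1 / (1 − e^(−kτ)) = 1 / (1 − 0.6592) = 2.934

2.93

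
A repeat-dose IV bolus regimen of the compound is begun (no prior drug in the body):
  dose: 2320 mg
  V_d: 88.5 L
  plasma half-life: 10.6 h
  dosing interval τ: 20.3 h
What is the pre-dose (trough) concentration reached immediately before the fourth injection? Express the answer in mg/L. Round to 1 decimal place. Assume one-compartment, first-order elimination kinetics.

9.3 mg/L

C₀ per dose = Dose / Vd = 2320 / 88.5 = 26.21 mg/L
k = ln2 / t½ = 0.693147 / 10.6 = 0.06539 h⁻¹
Fraction remaining after one interval: r = e^(−kτ) = e^(−0.06539 × 20.3) = 0.2652
Before dose 4, 3 doses have been given (aged 1τ, 2τ, 3τ).
C_trough = C₀ × (r + r² + … + r^3) = C₀ × r(1−r^3)/(1−r)
        = 26.21 × 0.2652 × (1 − 0.01865) / (1 − 0.2652) = 9.283 mg/L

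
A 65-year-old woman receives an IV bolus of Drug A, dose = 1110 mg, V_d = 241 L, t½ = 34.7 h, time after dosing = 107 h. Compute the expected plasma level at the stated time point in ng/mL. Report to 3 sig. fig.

C₀ = Dose / Vd = 1110 / 241 = 4.606 mg/L
k = ln2 / t½ = 0.693147 / 34.7 = 0.01998 h⁻¹
C = C₀ · e^(−k·t) = 4.606 × e^(−0.01998 × 107)
  = 4.606 × 0.1179 = 0.5430 mg/L
Convert: 0.5430 mg/L × 1000 = 543.0 ng/mL

543 ng/mL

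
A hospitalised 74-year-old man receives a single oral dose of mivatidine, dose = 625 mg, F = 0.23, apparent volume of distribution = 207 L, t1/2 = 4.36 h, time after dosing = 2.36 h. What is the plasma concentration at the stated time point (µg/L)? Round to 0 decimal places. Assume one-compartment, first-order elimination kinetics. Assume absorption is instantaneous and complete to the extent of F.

477 µg/L

Amount reaching circulation = F × Dose = 0.23 × 625.0 = 143.8 mg
C₀ = F·Dose / Vd = 143.8 / 207 = 0.6947 mg/L
k = ln2 / t½ = 0.693147 / 4.36 = 0.1590 h⁻¹
C = C₀ · e^(−k·t) = 0.6947 × e^(−0.1590 × 2.36)
  = 0.6947 × 0.6871 = 0.4773 mg/L
Convert: 0.4773 mg/L × 1000 = 477.3 µg/L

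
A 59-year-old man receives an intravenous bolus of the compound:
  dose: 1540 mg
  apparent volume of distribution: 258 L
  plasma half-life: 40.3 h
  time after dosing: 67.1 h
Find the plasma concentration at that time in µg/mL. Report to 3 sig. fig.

1.88 µg/mL

C₀ = Dose / Vd = 1540 / 258 = 5.969 mg/L
k = ln2 / t½ = 0.693147 / 40.3 = 0.01720 h⁻¹
C = C₀ · e^(−k·t) = 5.969 × e^(−0.01720 × 67.1)
  = 5.969 × 0.3153 = 1.882 mg/L
(1.882 mg/L = 1.882 µg/mL)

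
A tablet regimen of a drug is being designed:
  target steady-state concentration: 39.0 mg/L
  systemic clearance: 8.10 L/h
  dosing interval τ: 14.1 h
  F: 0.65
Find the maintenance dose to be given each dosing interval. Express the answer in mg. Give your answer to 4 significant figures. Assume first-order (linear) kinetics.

6853 mg

At steady state, F × (Dose/τ) = Css × CL.
Dose = Css × CL × τ / F = 39.0 × 8.100 × 14.1 / 0.65 = 6853 mg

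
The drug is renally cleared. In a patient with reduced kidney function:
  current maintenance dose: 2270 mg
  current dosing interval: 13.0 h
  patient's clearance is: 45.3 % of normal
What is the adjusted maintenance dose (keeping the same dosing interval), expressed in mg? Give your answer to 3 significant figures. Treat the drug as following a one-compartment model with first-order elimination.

1030 mg

To keep the same average steady-state level, dosing rate must scale with clearance.
CL ratio = 45.3 / 100 = 0.4530
New dose (same interval) = 2270 × 0.4530 = 1028 mg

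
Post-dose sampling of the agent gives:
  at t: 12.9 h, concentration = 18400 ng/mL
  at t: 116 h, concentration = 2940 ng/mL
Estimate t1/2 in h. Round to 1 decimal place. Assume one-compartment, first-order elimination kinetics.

39.0 h

k = ln(C₁/C₂) / (t₂ − t₁) = ln(18400/2940) / (116 − 12.9)
  = 1.834 / 103.1 = 0.01779 h⁻¹
t½ = ln2 / k = 0.693147 / 0.01779 = 38.96 h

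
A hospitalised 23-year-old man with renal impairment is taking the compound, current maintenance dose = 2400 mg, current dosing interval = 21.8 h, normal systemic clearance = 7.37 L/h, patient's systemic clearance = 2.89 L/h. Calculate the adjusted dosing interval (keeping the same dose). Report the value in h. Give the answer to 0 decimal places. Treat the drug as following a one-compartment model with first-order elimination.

To keep the same average steady-state level, dosing rate must scale with clearance.
CL ratio = 2.89 / 7.37 = 0.3921
New interval (same dose) = 21.8 / 0.3921 = 55.60 h

56 h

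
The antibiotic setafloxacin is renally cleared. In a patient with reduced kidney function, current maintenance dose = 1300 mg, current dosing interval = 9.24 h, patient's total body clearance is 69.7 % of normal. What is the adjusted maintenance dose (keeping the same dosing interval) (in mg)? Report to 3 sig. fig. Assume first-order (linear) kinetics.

906 mg

To keep the same average steady-state level, dosing rate must scale with clearance.
CL ratio = 69.7 / 100 = 0.6970
New dose (same interval) = 1300 × 0.6970 = 906.1 mg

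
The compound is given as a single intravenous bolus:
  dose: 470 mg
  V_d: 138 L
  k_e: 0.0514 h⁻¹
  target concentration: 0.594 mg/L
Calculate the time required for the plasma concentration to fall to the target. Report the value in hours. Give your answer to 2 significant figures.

C₀ = Dose / Vd = 470.0 / 138 = 3.406 mg/L
t = ln(C₀ / C) / k = ln(3.406 / 0.594) / 0.05140
  = ln(5.734) / 0.05140 = 1.746 / 0.05140 = 33.97 h

34 h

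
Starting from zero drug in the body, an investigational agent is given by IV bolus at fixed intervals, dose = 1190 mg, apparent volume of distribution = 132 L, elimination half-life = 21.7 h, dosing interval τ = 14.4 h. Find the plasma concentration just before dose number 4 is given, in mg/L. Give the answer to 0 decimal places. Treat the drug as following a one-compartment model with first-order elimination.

12 mg/L

C₀ per dose = Dose / Vd = 1190 / 132 = 9.015 mg/L
k = ln2 / t½ = 0.693147 / 21.7 = 0.03194 h⁻¹
Fraction remaining after one interval: r = e^(−kτ) = e^(−0.03194 × 14.4) = 0.6313
Before dose 4, 3 doses have been given (aged 1τ, 2τ, 3τ).
C_trough = C₀ × (r + r² + … + r^3) = C₀ × r(1−r^3)/(1−r)
        = 9.015 × 0.6313 × (1 − 0.2516) / (1 − 0.6313) = 11.55 mg/L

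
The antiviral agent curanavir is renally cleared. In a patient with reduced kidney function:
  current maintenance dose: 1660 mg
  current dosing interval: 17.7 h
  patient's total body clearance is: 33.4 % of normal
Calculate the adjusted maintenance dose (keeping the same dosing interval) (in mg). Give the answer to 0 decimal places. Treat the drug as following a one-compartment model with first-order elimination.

554 mg

To keep the same average steady-state level, dosing rate must scale with clearance.
CL ratio = 33.4 / 100 = 0.3340
New dose (same interval) = 1660 × 0.3340 = 554.4 mg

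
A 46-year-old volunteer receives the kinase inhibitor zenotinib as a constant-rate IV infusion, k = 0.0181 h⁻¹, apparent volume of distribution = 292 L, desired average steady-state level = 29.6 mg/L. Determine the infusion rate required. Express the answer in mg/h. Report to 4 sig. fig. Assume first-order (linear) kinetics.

CL = k × Vd = 0.01810 × 292 = 5.285 L/h
At steady state, infusion rate R₀ = Css × CL = 29.6 × 5.285 = 156.4 mg/h

156.4 mg/h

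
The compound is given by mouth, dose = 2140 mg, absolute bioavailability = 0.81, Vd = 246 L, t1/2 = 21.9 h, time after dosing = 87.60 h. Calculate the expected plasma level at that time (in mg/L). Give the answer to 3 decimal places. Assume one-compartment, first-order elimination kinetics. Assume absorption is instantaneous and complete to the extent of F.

Amount reaching circulation = F × Dose = 0.81 × 2140 = 1733 mg
C₀ = F·Dose / Vd = 1733 / 246 = 7.045 mg/L
k = ln2 / t½ = 0.693147 / 21.9 = 0.03165 h⁻¹
t / t½ = 87.60 / 21.9 = 4 half-lives
C = C₀ × (1/2)^4 = 7.045 × 0.06250 = 0.4403 mg/L

0.440 mg/L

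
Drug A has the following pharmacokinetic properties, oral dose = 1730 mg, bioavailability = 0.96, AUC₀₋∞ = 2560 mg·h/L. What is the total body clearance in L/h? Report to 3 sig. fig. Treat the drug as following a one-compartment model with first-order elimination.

0.649 L/h

CL = F·Dose / AUC = 0.96 × 1730 / 2560 = 0.6488 L/h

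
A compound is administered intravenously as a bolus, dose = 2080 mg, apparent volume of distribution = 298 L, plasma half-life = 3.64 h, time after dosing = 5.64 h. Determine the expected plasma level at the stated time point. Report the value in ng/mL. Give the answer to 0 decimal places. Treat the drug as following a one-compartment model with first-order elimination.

C₀ = Dose / Vd = 2080 / 298 = 6.980 mg/L
k = ln2 / t½ = 0.693147 / 3.64 = 0.1904 h⁻¹
C = C₀ · e^(−k·t) = 6.980 × e^(−0.1904 × 5.64)
  = 6.980 × 0.3417 = 2.385 mg/L
Convert: 2.385 mg/L × 1000 = 2385 ng/mL

2385 ng/mL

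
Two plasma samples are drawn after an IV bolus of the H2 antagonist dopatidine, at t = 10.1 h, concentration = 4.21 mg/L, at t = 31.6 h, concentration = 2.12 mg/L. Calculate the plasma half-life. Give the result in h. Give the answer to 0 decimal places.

k = ln(C₁/C₂) / (t₂ − t₁) = ln(4.21/2.12) / (31.6 − 10.1)
  = 0.6860 / 21.50 = 0.03191 h⁻¹
t½ = ln2 / k = 0.693147 / 0.03191 = 21.72 h

22 h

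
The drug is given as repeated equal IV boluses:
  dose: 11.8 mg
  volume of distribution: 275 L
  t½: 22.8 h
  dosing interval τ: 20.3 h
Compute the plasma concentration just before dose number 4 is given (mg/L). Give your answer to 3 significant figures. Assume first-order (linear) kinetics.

C₀ per dose = Dose / Vd = 11.8 / 275 = 0.04291 mg/L
k = ln2 / t½ = 0.693147 / 22.8 = 0.03040 h⁻¹
Fraction remaining after one interval: r = e^(−kτ) = e^(−0.03040 × 20.3) = 0.5395
Before dose 4, 3 doses have been given (aged 1τ, 2τ, 3τ).
C_trough = C₀ × (r + r² + … + r^3) = C₀ × r(1−r^3)/(1−r)
        = 0.04291 × 0.5395 × (1 − 0.1570) / (1 − 0.5395) = 0.04238 mg/L

0.0424 mg/L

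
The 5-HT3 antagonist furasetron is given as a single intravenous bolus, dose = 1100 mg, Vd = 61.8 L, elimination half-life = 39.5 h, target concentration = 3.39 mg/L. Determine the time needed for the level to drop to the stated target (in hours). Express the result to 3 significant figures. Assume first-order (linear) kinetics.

94.5 h

C₀ = Dose / Vd = 1100 / 61.8 = 17.80 mg/L
k = ln2 / t½ = 0.693147 / 39.5 = 0.01755 h⁻¹
t = ln(C₀ / C) / k = ln(17.80 / 3.39) / 0.01755
  = ln(5.251) / 0.01755 = 1.658 / 0.01755 = 94.47 h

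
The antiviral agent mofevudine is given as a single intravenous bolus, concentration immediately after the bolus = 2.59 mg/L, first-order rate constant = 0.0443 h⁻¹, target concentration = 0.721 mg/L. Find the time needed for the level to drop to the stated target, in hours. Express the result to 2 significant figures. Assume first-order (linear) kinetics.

29 h

t = ln(C₀ / C) / k = ln(2.590 / 0.721) / 0.04430
  = ln(3.592) / 0.04430 = 1.279 / 0.04430 = 28.87 h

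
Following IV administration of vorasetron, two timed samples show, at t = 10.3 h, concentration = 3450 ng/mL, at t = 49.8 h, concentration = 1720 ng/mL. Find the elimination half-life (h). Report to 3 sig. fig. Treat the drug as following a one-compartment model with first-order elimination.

39.3 h

k = ln(C₁/C₂) / (t₂ − t₁) = ln(3450/1720) / (49.8 − 10.3)
  = 0.6960 / 39.50 = 0.01762 h⁻¹
t½ = ln2 / k = 0.693147 / 0.01762 = 39.34 h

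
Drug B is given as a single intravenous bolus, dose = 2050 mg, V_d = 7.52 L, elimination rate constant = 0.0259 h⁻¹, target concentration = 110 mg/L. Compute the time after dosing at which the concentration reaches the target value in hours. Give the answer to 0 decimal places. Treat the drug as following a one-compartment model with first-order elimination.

C₀ = Dose / Vd = 2050 / 7.52 = 272.6 mg/L
t = ln(C₀ / C) / k = ln(272.6 / 110) / 0.02590
  = ln(2.478) / 0.02590 = 0.9075 / 0.02590 = 35.04 h

35 h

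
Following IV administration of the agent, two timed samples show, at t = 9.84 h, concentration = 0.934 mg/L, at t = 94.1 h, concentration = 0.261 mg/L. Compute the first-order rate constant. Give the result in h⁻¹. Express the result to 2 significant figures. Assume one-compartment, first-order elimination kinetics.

k = ln(C₁/C₂) / (t₂ − t₁) = ln(0.934/0.261) / (94.1 − 9.84)
  = 1.275 / 84.26 = 0.01513 h⁻¹

0.015 h⁻¹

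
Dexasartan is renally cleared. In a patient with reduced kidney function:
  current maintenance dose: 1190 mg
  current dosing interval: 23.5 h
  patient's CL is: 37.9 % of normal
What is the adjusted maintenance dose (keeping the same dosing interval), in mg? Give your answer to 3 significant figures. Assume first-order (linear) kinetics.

451 mg

To keep the same average steady-state level, dosing rate must scale with clearance.
CL ratio = 37.9 / 100 = 0.3790
New dose (same interval) = 1190 × 0.3790 = 451.0 mg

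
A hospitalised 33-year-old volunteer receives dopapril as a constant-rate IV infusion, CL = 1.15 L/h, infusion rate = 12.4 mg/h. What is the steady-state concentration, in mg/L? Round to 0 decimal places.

11 mg/L

At steady state Css = R₀ / CL = 12.4 / 1.150 = 10.78 mg/L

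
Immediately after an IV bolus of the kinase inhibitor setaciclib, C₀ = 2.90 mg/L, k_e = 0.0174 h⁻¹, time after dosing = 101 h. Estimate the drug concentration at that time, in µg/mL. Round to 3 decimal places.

0.500 µg/mL

C = C₀ · e^(−k·t) = 2.900 × e^(−0.01740 × 101)
  = 2.900 × 0.1725 = 0.5003 mg/L
(0.5003 mg/L = 0.5003 µg/mL)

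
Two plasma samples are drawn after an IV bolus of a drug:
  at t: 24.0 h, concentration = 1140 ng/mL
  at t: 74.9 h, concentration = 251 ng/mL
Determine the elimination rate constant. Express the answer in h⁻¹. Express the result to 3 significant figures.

0.0297 h⁻¹

k = ln(C₁/C₂) / (t₂ − t₁) = ln(1140/251) / (74.9 − 24.0)
  = 1.513 / 50.90 = 0.02972 h⁻¹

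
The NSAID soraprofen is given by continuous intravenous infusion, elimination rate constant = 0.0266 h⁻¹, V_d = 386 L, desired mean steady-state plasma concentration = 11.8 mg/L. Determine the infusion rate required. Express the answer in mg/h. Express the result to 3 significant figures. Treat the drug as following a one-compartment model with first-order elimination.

CL = k × Vd = 0.02660 × 386 = 10.27 L/h
At steady state, infusion rate R₀ = Css × CL = 11.8 × 10.27 = 121.2 mg/h

121 mg/h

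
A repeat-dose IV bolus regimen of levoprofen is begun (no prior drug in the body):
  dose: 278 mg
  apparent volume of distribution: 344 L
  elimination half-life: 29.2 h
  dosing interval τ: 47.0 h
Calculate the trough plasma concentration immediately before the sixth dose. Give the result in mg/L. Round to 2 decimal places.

C₀ per dose = Dose / Vd = 278 / 344 = 0.8081 mg/L
k = ln2 / t½ = 0.693147 / 29.2 = 0.02374 h⁻¹
Fraction remaining after one interval: r = e^(−kτ) = e^(−0.02374 × 47.0) = 0.3277
Before dose 6, 5 doses have been given (aged 1τ, 2τ, 3τ, 4τ, 5τ).
C_trough = C₀ × (r + r² + … + r^5) = C₀ × r(1−r^5)/(1−r)
        = 0.8081 × 0.3277 × (1 − 0.003779) / (1 − 0.3277) = 0.3924 mg/L

0.39 mg/L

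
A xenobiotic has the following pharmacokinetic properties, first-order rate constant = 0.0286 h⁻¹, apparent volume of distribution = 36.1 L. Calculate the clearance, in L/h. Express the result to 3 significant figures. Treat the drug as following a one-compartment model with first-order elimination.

1.03 L/h

CL = k × Vd = 0.0286 × 36.1 = 1.032 L/h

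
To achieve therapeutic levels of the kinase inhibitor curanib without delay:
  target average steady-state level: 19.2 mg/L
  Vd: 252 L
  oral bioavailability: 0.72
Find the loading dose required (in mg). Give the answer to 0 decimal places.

6720 mg

LD = Css × Vd / F = 19.2 × 252 / 0.72 = 6720 mg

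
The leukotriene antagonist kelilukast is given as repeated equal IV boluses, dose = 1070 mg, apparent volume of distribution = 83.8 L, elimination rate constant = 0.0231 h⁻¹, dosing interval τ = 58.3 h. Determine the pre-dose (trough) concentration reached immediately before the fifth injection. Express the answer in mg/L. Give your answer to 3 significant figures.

C₀ per dose = Dose / Vd = 1070 / 83.8 = 12.77 mg/L
Fraction remaining after one interval: r = e^(−kτ) = e^(−0.02310 × 58.3) = 0.2601
Before dose 5, 4 doses have been given (aged 1τ, 2τ, 3τ, 4τ).
C_trough = C₀ × (r + r² + … + r^4) = C₀ × r(1−r^4)/(1−r)
        = 12.77 × 0.2601 × (1 − 0.004577) / (1 − 0.2601) = 4.469 mg/L

4.47 mg/L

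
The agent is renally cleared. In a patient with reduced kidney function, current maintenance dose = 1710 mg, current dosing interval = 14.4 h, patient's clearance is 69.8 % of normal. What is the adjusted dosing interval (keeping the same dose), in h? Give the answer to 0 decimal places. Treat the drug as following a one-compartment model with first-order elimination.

To keep the same average steady-state level, dosing rate must scale with clearance.
CL ratio = 69.8 / 100 = 0.6980
New interval (same dose) = 14.4 / 0.6980 = 20.63 h

21 h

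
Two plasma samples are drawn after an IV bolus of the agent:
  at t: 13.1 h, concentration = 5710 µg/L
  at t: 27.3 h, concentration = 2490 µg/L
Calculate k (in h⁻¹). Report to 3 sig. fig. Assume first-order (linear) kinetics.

k = ln(C₁/C₂) / (t₂ − t₁) = ln(5710/2490) / (27.3 − 13.1)
  = 0.8299 / 14.20 = 0.05844 h⁻¹

0.0584 h⁻¹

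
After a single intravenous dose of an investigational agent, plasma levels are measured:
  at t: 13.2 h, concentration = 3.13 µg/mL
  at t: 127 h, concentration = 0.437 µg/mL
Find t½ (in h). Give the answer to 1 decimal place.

k = ln(C₁/C₂) / (t₂ − t₁) = ln(3.13/0.437) / (127 − 13.2)
  = 1.969 / 113.8 = 0.01730 h⁻¹
t½ = ln2 / k = 0.693147 / 0.01730 = 40.07 h

40.1 h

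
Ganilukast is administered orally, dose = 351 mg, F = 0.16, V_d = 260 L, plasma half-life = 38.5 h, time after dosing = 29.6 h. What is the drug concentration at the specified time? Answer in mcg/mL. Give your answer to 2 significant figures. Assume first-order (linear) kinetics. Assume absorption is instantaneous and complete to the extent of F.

Amount reaching circulation = F × Dose = 0.16 × 351.0 = 56.16 mg
C₀ = F·Dose / Vd = 56.16 / 260 = 0.2160 mg/L
k = ln2 / t½ = 0.693147 / 38.5 = 0.01800 h⁻¹
C = C₀ · e^(−k·t) = 0.2160 × e^(−0.01800 × 29.6)
  = 0.2160 × 0.5870 = 0.1268 mg/L
(0.1268 mg/L = 0.1268 mcg/mL)

0.13 mcg/mL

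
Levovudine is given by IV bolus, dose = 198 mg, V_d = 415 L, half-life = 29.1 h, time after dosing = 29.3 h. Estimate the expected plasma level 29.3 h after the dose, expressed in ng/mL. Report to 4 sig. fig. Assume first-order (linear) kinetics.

237.4 ng/mL

C₀ = Dose / Vd = 198.0 / 415 = 0.4771 mg/L
k = ln2 / t½ = 0.693147 / 29.1 = 0.02382 h⁻¹
C = C₀ · e^(−k·t) = 0.4771 × e^(−0.02382 × 29.3)
  = 0.4771 × 0.4976 = 0.2374 mg/L
Convert: 0.2374 mg/L × 1000 = 237.4 ng/mL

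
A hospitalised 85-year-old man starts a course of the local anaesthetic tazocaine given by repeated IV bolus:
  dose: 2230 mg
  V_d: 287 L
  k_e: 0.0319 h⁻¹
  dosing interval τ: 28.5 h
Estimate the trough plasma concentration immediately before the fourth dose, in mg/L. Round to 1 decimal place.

C₀ per dose = Dose / Vd = 2230 / 287 = 7.770 mg/L
Fraction remaining after one interval: r = e^(−kτ) = e^(−0.03190 × 28.5) = 0.4029
Before dose 4, 3 doses have been given (aged 1τ, 2τ, 3τ).
C_trough = C₀ × (r + r² + … + r^3) = C₀ × r(1−r^3)/(1−r)
        = 7.770 × 0.4029 × (1 − 0.06540) / (1 − 0.4029) = 4.900 mg/L

4.9 mg/L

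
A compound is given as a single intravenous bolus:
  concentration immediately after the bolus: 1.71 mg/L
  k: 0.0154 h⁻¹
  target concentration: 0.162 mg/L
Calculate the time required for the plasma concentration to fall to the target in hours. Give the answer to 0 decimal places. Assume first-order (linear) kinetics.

153 h

t = ln(C₀ / C) / k = ln(1.710 / 0.162) / 0.01540
  = ln(10.56) / 0.01540 = 2.357 / 0.01540 = 153.1 h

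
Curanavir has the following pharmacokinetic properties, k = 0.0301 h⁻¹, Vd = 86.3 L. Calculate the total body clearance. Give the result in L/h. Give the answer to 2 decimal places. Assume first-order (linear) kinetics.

2.60 L/h

CL = k × Vd = 0.0301 × 86.3 = 2.598 L/h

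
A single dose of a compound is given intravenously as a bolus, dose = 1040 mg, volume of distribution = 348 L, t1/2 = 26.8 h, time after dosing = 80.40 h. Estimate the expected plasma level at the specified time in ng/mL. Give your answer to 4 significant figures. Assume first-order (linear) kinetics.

373.6 ng/mL

C₀ = Dose / Vd = 1040 / 348 = 2.989 mg/L
k = ln2 / t½ = 0.693147 / 26.8 = 0.02586 h⁻¹
t / t½ = 80.40 / 26.8 = 3 half-lives
C = C₀ × (1/2)^3 = 2.989 × 0.1250 = 0.3736 mg/L
Convert: 0.3736 mg/L × 1000 = 373.6 ng/mL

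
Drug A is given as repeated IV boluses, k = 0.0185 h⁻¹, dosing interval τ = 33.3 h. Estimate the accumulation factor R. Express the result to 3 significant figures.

e^(−kτ) = e^(−0.01850 × 33.3) = 0.5401
Accumulation ratio R = 1 / (1 − e^(−kτ)) = 1 / (1 − 0.5401) = 2.174

2.17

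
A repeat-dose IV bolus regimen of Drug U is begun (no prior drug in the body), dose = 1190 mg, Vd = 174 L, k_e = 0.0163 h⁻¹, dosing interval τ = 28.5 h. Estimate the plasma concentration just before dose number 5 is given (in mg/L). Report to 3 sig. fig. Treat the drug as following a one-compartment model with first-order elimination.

9.76 mg/L

C₀ per dose = Dose / Vd = 1190 / 174 = 6.839 mg/L
Fraction remaining after one interval: r = e^(−kτ) = e^(−0.01630 × 28.5) = 0.6284
Before dose 5, 4 doses have been given (aged 1τ, 2τ, 3τ, 4τ).
C_trough = C₀ × (r + r² + … + r^4) = C₀ × r(1−r^4)/(1−r)
        = 6.839 × 0.6284 × (1 − 0.1559) / (1 − 0.6284) = 9.762 mg/L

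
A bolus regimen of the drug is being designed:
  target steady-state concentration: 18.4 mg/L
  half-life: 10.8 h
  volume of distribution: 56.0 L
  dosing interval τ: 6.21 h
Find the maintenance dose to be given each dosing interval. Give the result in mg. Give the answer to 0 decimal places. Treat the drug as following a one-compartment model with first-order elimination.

k = ln2 / t½ = 0.693147 / 10.8 = 0.06418 h⁻¹
CL = k × Vd = 0.06418 × 56.0 = 3.594 L/h
At steady state, Dose/τ = Css × CL.
Dose = Css × CL × τ = 18.4 × 3.594 × 6.21 = 410.7 mg

411 mg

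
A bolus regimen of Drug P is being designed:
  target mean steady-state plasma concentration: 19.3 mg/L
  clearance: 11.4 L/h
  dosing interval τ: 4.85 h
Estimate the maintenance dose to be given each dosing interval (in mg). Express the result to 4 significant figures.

At steady state, Dose/τ = Css × CL.
Dose = Css × CL × τ = 19.3 × 11.40 × 4.85 = 1067 mg

1067 mg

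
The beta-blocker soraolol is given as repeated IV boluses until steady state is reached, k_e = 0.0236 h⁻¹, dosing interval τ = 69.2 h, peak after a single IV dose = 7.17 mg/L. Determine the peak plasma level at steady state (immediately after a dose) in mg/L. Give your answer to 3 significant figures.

e^(−kτ) = e^(−0.02360 × 69.2) = 0.1953
Accumulation ratio R = 1 / (1 − e^(−kτ)) = 1 / (1 − 0.1953) = 1.243
Steady-state peak = C₀ × R = 7.17 × 1.243 = 8.912 mg/L

8.91 mg/L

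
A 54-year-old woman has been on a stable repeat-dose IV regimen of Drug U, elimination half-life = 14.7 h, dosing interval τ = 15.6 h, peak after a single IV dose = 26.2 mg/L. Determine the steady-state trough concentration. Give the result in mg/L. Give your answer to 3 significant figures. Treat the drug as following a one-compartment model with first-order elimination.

24.1 mg/L

k = ln2 / t½ = 0.693147 / 14.7 = 0.04715 h⁻¹
e^(−kτ) = e^(−0.04715 × 15.6) = 0.4792
Accumulation ratio R = 1 / (1 − e^(−kτ)) = 1 / (1 − 0.4792) = 1.920
Steady-state trough = C₀ × R × e^(−kτ) = 26.2 × 1.920 × 0.4792 = 24.11 mg/L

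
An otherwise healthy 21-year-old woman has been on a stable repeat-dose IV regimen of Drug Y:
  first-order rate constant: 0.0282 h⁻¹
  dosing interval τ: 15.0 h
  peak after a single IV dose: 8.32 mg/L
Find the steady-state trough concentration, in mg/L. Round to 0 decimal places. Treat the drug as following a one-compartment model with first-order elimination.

16 mg/L

e^(−kτ) = e^(−0.02820 × 15.0) = 0.6551
Accumulation ratio R = 1 / (1 − e^(−kτ)) = 1 / (1 − 0.6551) = 2.899
Steady-state trough = C₀ × R × e^(−kτ) = 8.32 × 2.899 × 0.6551 = 15.80 mg/L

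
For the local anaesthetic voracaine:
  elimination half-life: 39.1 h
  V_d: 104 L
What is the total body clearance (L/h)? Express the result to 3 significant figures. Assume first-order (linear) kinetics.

k = ln2 / t½ = 0.693147 / 39.1 = 0.01773 h⁻¹
CL = k × Vd = 0.01773 × 104 = 1.844 L/h

1.84 L/h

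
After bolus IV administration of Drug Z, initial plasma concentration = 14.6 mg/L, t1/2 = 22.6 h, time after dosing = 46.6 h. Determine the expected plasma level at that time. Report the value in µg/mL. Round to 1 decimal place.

k = ln2 / t½ = 0.693147 / 22.6 = 0.03067 h⁻¹
C = C₀ · e^(−k·t) = 14.60 × e^(−0.03067 × 46.6)
  = 14.60 × 0.2395 = 3.497 mg/L
(3.497 mg/L = 3.497 µg/mL)

3.5 µg/mL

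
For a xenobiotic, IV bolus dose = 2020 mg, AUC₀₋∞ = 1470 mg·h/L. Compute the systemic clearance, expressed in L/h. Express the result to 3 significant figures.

CL = Dose / AUC = 2020 / 1470 = 1.374 L/h

1.37 L/h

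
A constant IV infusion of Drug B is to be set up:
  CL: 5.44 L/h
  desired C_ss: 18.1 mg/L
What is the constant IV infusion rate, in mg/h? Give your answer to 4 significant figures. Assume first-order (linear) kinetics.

At steady state, infusion rate R₀ = Css × CL = 18.1 × 5.440 = 98.46 mg/h

98.46 mg/h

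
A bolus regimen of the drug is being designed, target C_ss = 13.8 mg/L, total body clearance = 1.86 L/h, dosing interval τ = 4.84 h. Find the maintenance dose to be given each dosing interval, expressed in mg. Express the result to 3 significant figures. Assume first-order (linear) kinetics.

124 mg

At steady state, Dose/τ = Css × CL.
Dose = Css × CL × τ = 13.8 × 1.860 × 4.84 = 124.2 mg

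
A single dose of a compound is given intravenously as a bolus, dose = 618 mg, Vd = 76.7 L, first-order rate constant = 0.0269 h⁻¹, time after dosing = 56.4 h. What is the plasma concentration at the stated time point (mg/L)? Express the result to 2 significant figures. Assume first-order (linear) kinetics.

C₀ = Dose / Vd = 618.0 / 76.7 = 8.057 mg/L
C = C₀ · e^(−k·t) = 8.057 × e^(−0.02690 × 56.4)
  = 8.057 × 0.2193 = 1.767 mg/L

1.8 mg/L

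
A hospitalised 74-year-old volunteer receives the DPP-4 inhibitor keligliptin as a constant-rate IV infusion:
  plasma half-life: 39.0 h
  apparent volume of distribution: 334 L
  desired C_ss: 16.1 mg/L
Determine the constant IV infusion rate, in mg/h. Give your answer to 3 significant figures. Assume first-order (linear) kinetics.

k = ln2 / t½ = 0.693147 / 39.0 = 0.01777 h⁻¹
CL = k × Vd = 0.01777 × 334 = 5.935 L/h
At steady state, infusion rate R₀ = Css × CL = 16.1 × 5.935 = 95.55 mg/h

95.6 mg/h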